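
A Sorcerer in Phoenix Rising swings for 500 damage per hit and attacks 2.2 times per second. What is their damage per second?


DPS = damage * attack_speed
= 500 * 2.2
= 1100.0

1100.0 DPS


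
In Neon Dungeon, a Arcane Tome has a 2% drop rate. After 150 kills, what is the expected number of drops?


Expected drops = kills * (drop_rate / 100)
= 150 * (2 / 100)
= 150 * 0.02
= 3.0

3.0 drops


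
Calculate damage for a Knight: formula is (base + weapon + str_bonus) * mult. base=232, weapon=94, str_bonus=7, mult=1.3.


Sum base + weapon + str = 232 + 94 + 7 = 333
Multiply by 1.3:
333 * 1.3 = 432.9

432.9 damage


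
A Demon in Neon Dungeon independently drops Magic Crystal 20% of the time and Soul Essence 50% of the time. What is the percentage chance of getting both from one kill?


For independent events, P(both) = P(A) * P(B)
= 20% * 50%
= 1000 / 100 %
= 10.0%

10.0%


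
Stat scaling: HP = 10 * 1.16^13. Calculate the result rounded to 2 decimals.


value = base * growth^level
= 10 * 1.16^13
= 10 * 6.885791
= 68.86

68.86 HP


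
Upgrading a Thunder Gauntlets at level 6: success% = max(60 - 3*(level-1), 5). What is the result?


raw_rate = 60 - 3 * (6 - 1)
= 60 - 3 * 5
= 60 - 15
= 45
Apply floor: max(45, 5) = 45%

45%


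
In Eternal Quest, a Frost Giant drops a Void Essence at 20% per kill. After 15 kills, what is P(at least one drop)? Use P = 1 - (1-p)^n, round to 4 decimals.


P(at least one) = 1 - P(none) = 1 - (1-p)^n
p = 20/100 = 0.2
1 - p = 0.8
(1 - p)^15 = 0.8^15 = 0.035184
P(at least one) = 1 - 0.035184 = 0.9648

0.9648


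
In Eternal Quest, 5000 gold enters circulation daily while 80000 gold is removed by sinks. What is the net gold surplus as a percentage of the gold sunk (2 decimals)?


Net gold = 5000 - 80000 = -75000
Inflation rate = net / sunk * 100 = -75000 / 80000 * 100
= -0.9375 * 100
= -93.75%

-93.75%


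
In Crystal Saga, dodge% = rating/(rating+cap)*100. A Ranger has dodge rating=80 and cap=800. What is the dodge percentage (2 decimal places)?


dodge% = 80 / (80 + 800) * 100
= 80 / 880 * 100
= 0.090909 * 100
= 9.09%

9.09%


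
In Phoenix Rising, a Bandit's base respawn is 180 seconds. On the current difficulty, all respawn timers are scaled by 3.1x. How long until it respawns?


Respawn time = base * multiplier
= 180 * 3.1
= 558.0 seconds

558.0 seconds


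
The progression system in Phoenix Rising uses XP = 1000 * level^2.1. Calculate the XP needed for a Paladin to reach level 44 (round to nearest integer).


XP = 1000 * level^2.1
Substitute level = 44:
XP = 1000 * 44^2.1
= 1000 * 2826.5106
= 2826511

2826511 XP


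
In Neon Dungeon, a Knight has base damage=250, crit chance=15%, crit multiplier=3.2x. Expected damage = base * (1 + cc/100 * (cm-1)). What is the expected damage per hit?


E[dmg] = base * (1 + crit_chance * (crit_mult - 1))
cc as decimal = 15/100 = 0.15
cm - 1 = 3.2 - 1 = 2.2
Bonus factor = 0.15 * 2.2 = 0.33
Total multiplier = 1 + 0.33 = 1.33
Expected damage = 250 * 1.33 = 332.50

332.50 damage


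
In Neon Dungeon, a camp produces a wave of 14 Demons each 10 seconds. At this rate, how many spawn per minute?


Spawns per minute = count * (60 / interval)
= 14 * (60 / 10)
= 14 * 6.0
= 84.0

84.0 per minute


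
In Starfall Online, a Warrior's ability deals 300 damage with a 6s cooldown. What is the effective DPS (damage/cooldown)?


DPS = damage / cooldown
= 300 / 6
= 50.00

50.00 DPS


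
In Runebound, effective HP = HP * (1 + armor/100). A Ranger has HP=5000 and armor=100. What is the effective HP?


EHP = 5000 * (1 + 100/100)
= 5000 * (1 + 1.0)
= 5000 * 2.0
= 10000.0

10000.0 EHP


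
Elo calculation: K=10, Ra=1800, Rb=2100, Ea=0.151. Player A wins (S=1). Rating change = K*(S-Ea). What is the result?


Elo update: delta = K * (S - Ea), where S = 1 (wins)
S - Ea = 1 - 0.151 = 0.849
Rating change = 10 * 0.849
= 8.49

8.49 rating points


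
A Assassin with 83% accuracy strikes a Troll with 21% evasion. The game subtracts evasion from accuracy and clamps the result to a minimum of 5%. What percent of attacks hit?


accuracy - evasion = 83 - 21 = 62
Apply floor: max(62, 5) = 62
Hit chance = 62%

62%


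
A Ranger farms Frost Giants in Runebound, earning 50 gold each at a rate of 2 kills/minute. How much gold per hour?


Gold per minute = 50 * 2 = 100
Gold per hour = 100 * 60 = 6000

6000 gold/hour


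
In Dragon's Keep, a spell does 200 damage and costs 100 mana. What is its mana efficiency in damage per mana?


Efficiency = damage / mana
= 200 / 100
= 2.00

2.00 dmg/mana


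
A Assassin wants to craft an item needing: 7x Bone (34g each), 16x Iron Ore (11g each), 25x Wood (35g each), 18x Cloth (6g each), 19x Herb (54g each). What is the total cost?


Cost breakdown:
  Bone: 7 * 34 = 238
  Iron Ore: 16 * 11 = 176
  Wood: 25 * 35 = 875
  Cloth: 18 * 6 = 108
  Herb: 19 * 54 = 1026
Total = 238 + 176 + 875 + 108 + 1026 = 2423

2423 gold


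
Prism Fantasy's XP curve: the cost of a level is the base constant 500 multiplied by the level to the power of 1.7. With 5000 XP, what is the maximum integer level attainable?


XP = 500 * level^1.7, so level = (XP / 500)^(1/1.7)
= (5000 / 500)^(1/1.7)
= 10.0^0.5882
= 3.8747
Floor: level = 3

level 3


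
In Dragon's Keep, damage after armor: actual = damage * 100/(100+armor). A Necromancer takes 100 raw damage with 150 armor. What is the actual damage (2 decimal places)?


actual = 100 * 100 / (100 + 150)
= 100 * 100 / 250
= 10000 / 250
= 40.00

40.00 damage


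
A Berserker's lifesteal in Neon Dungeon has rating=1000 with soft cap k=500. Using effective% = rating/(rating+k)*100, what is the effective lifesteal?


effective% = rating / (rating + k) * 100
= 1000 / (1000 + 500) * 100
= 1000 / 1500 * 100
= 0.666667 * 100
= 66.67%

66.67%


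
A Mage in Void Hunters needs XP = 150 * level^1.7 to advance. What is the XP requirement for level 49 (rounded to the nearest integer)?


XP = 150 * level^1.7
Substitute level = 49:
XP = 150 * 49^1.7
= 150 * 747.0219
= 112053

112053 XP


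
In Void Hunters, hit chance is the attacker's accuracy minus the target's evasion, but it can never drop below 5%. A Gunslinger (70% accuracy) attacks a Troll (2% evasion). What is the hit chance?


accuracy - evasion = 70 - 2 = 68
Apply floor: max(68, 5) = 68
Hit chance = 68%

68%


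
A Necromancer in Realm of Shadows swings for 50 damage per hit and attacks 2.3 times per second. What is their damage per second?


DPS = damage * attack_speed
= 50 * 2.3
= 115.0

115.0 DPS


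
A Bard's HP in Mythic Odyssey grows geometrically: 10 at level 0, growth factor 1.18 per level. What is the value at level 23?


value = base * growth^level
= 10 * 1.18^23
= 10 * 45.007632
= 450.08

450.08 HP


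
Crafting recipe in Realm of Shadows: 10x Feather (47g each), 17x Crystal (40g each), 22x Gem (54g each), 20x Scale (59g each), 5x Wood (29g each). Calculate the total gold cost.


Cost breakdown:
  Feather: 10 * 47 = 470
  Crystal: 17 * 40 = 680
  Gem: 22 * 54 = 1188
  Scale: 20 * 59 = 1180
  Wood: 5 * 29 = 145
Total = 470 + 680 + 1188 + 1180 + 145 = 3663

3663 gold


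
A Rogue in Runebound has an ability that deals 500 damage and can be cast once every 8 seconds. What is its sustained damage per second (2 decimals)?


DPS = damage / cooldown
= 500 / 8
= 62.50

62.50 DPS


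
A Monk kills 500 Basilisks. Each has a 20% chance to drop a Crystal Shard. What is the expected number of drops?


Expected drops = kills * (drop_rate / 100)
= 500 * (20 / 100)
= 500 * 0.2
= 100.0

100.0 drops


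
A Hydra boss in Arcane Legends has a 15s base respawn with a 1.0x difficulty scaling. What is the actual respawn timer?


Respawn time = base * multiplier
= 15 * 1.0
= 15.0 seconds

15.0 seconds


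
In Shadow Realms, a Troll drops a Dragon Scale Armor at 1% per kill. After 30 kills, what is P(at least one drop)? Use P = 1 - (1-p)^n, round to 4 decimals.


P(at least one) = 1 - P(none) = 1 - (1-p)^n
p = 1/100 = 0.01
1 - p = 0.99
(1 - p)^30 = 0.99^30 = 0.739700
P(at least one) = 1 - 0.739700 = 0.2603

0.2603


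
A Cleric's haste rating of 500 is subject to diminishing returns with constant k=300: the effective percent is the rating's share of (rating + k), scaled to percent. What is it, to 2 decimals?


effective% = rating / (rating + k) * 100
= 500 / (500 + 300) * 100
= 500 / 800 * 100
= 0.625 * 100
= 62.50%

62.50%


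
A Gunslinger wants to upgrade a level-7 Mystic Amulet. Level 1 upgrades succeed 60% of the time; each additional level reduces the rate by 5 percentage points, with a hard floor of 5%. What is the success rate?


raw_rate = 60 - 5 * (7 - 1)
= 60 - 5 * 6
= 60 - 30
= 30
Apply floor: max(30, 5) = 30%

30%


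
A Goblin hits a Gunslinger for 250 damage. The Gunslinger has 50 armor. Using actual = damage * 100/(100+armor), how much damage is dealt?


actual = 250 * 100 / (100 + 50)
= 250 * 100 / 150
= 25000 / 150
= 166.67

166.67 damage


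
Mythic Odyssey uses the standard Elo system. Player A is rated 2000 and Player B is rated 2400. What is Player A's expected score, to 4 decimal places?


Elo expected score: Ea = 1/(1 + 10^((Rb-Ra)/400))
Rb - Ra = 2400 - 2000 = 400
(Rb-Ra)/400 = 400/400 = 1.0
10^1.0 = 10.0
Ea = 1/(1 + 10.0) = 1/11.0 = 0.0909

0.0909


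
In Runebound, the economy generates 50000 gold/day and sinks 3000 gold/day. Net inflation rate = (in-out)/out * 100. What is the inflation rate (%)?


Net gold = 50000 - 3000 = 47000
Inflation rate = net / sunk * 100 = 47000 / 3000 * 100
= 15.666667 * 100
= 1566.67%

1566.67%


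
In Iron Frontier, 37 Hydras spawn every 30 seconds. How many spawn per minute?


Spawns per minute = count * (60 / interval)
= 37 * (60 / 30)
= 37 * 2.0
= 74.0

74.0 per minute


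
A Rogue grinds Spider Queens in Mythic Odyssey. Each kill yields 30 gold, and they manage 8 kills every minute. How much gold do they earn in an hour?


Gold per minute = 30 * 8 = 240
Gold per hour = 240 * 60 = 14400

14400 gold/hour


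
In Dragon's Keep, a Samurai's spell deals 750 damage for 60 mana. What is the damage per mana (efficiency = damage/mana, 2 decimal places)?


Efficiency = damage / mana
= 750 / 60
= 12.50

12.50 dmg/mana


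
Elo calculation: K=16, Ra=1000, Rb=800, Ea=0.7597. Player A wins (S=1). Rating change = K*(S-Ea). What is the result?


Elo update: delta = K * (S - Ea), where S = 1 (wins)
S - Ea = 1 - 0.7597 = 0.2403
Rating change = 16 * 0.2403
= 3.84

3.84 rating points


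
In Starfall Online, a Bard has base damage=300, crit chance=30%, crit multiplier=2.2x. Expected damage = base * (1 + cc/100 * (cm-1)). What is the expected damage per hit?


E[dmg] = base * (1 + crit_chance * (crit_mult - 1))
cc as decimal = 30/100 = 0.3
cm - 1 = 2.2 - 1 = 1.2
Bonus factor = 0.3 * 1.2 = 0.36
Total multiplier = 1 + 0.36 = 1.36
Expected damage = 300 * 1.36 = 408.00

408.00 damage


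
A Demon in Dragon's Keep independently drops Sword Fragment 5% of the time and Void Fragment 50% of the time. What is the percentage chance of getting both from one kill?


For independent events, P(both) = P(A) * P(B)
= 5% * 50%
= 250 / 100 %
= 2.5%

2.5%


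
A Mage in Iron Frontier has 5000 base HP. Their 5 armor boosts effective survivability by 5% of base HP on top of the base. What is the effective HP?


EHP = 5000 * (1 + 5/100)
= 5000 * (1 + 0.05)
= 5000 * 1.05
= 5250.0

5250.0 EHP


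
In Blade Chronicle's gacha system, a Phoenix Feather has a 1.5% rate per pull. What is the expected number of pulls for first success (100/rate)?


Expected pulls for a geometric distribution = 1/p = 100 / rate%
= 100 / 1.5
= 66.67

66.67 pulls


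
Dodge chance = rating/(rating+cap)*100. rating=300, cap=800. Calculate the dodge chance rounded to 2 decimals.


dodge% = 300 / (300 + 800) * 100
= 300 / 1100 * 100
= 0.272727 * 100
= 27.27%

27.27%


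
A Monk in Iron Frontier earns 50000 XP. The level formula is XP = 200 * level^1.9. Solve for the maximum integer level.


XP = 200 * level^1.9, so level = (XP / 200)^(1/1.9)
= (50000 / 200)^(1/1.9)
= 250.0^0.5263
= 18.2841
Floor: level = 18

level 18


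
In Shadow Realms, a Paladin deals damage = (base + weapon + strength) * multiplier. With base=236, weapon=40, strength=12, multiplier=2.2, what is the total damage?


Sum base + weapon + str = 236 + 40 + 12 = 288
Multiply by 2.2:
288 * 2.2 = 633.6

633.6 damage


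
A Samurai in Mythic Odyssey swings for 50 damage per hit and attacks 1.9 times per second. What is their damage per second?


DPS = damage * attack_speed
= 50 * 1.9
= 95.0

95.0 DPS


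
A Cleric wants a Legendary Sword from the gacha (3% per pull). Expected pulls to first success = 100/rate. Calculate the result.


Expected pulls for a geometric distribution = 1/p = 100 / rate%
= 100 / 3
= 33.33

33.33 pulls


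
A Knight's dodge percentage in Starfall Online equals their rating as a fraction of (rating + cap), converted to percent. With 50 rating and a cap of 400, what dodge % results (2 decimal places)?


dodge% = 50 / (50 + 400) * 100
= 50 / 450 * 100
= 0.111111 * 100
= 11.11%

11.11%


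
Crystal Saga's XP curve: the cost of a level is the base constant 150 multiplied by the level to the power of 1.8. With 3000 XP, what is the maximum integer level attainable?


XP = 150 * level^1.8, so level = (XP / 150)^(1/1.8)
= (3000 / 150)^(1/1.8)
= 20.0^0.5556
= 5.282
Floor: level = 5

level 5


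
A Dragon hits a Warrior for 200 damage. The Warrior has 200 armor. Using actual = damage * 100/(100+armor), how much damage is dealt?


actual = 200 * 100 / (100 + 200)
= 200 * 100 / 300
= 20000 / 300
= 66.67

66.67 damage


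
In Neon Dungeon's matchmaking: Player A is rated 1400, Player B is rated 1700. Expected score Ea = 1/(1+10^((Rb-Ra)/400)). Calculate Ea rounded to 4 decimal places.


Elo expected score: Ea = 1/(1 + 10^((Rb-Ra)/400))
Rb - Ra = 1700 - 1400 = 300
(Rb-Ra)/400 = 300/400 = 0.75
10^0.75 = 5.623413
Ea = 1/(1 + 5.623413) = 1/6.623413 = 0.1510

0.1510


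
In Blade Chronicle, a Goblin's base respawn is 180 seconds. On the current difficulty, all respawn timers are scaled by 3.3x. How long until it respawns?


Respawn time = base * multiplier
= 180 * 3.3
= 594.0 seconds

594.0 seconds


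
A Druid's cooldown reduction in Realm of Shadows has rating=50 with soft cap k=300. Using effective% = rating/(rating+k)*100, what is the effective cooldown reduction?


effective% = rating / (rating + k) * 100
= 50 / (50 + 300) * 100
= 50 / 350 * 100
= 0.142857 * 100
= 14.29%

14.29%


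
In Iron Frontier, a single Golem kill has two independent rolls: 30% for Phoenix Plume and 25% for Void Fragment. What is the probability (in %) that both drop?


For independent events, P(both) = P(A) * P(B)
= 30% * 25%
= 750 / 100 %
= 7.5%

7.5%


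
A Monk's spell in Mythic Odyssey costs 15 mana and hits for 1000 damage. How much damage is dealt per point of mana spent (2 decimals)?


Efficiency = damage / mana
= 1000 / 15
= 66.67

66.67 dmg/mana


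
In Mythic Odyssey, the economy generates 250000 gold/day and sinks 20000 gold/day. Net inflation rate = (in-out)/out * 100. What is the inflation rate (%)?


Net gold = 250000 - 20000 = 230000
Inflation rate = net / sunk * 100 = 230000 / 20000 * 100
= 11.5 * 100
= 1150.00%

1150.00%


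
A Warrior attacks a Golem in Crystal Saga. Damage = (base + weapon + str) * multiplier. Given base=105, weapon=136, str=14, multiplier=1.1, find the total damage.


Sum base + weapon + str = 105 + 136 + 14 = 255
Multiply by 1.1:
255 * 1.1 = 280.5

280.5 damage


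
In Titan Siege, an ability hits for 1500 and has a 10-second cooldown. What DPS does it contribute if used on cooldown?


DPS = damage / cooldown
= 1500 / 10
= 150.00

150.00 DPS


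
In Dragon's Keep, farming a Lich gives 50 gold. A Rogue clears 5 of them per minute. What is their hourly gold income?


Gold per minute = 50 * 5 = 250
Gold per hour = 250 * 60 = 15000

15000 gold/hour


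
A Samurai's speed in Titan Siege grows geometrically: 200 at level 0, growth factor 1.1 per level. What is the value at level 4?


value = base * growth^level
= 200 * 1.1^4
= 200 * 1.4641
= 292.82

292.82 speed


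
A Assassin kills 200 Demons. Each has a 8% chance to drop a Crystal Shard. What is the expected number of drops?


Expected drops = kills * (drop_rate / 100)
= 200 * (8 / 100)
= 200 * 0.08
= 16.0

16.0 drops


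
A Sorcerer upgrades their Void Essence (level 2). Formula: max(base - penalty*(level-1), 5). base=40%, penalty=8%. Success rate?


raw_rate = 40 - 8 * (2 - 1)
= 40 - 8 * 1
= 40 - 8
= 32
Apply floor: max(32, 5) = 32%

32%


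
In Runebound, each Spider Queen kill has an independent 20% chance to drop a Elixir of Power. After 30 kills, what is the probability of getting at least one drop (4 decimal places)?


P(at least one) = 1 - P(none) = 1 - (1-p)^n
p = 20/100 = 0.2
1 - p = 0.8
(1 - p)^30 = 0.8^30 = 0.001238
P(at least one) = 1 - 0.001238 = 0.9988

0.9988


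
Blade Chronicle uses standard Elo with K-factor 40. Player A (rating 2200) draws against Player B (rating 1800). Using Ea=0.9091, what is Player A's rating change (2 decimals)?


Elo update: delta = K * (S - Ea), where S = 0.5 (draws)
S - Ea = 0.5 - 0.9091 = -0.4091
Rating change = 40 * -0.4091
= -16.36

-16.36 rating points


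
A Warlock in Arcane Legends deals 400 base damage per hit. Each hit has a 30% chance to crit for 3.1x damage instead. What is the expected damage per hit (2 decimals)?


E[dmg] = base * (1 + crit_chance * (crit_mult - 1))
cc as decimal = 30/100 = 0.3
cm - 1 = 3.1 - 1 = 2.1
Bonus factor = 0.3 * 2.1 = 0.63
Total multiplier = 1 + 0.63 = 1.63
Expected damage = 400 * 1.63 = 652.00

652.00 damage


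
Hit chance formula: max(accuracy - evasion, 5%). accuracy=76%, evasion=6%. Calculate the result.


accuracy - evasion = 76 - 6 = 70
Apply floor: max(70, 5) = 70
Hit chance = 70%

70%


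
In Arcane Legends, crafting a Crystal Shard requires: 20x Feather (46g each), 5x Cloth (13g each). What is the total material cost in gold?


Cost breakdown:
  Feather: 20 * 46 = 920
  Cloth: 5 * 13 = 65
Total = 920 + 65 = 985

985 gold


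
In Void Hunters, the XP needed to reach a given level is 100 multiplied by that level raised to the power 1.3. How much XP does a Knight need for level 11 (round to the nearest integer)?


XP = 100 * level^1.3
Substitute level = 11:
XP = 100 * 11^1.3
= 100 * 22.5845
= 2258

2258 XP


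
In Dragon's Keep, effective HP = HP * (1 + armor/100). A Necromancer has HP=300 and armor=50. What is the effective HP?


EHP = 300 * (1 + 50/100)
= 300 * (1 + 0.5)
= 300 * 1.5
= 450.0

450.0 EHP


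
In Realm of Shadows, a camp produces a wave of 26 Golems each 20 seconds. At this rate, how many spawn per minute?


Spawns per minute = count * (60 / interval)
= 26 * (60 / 20)
= 26 * 3.0
= 78.0

78.0 per minute


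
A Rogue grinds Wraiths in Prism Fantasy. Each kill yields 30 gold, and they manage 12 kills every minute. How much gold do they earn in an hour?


Gold per minute = 30 * 12 = 360
Gold per hour = 360 * 60 = 21600

21600 gold/hour


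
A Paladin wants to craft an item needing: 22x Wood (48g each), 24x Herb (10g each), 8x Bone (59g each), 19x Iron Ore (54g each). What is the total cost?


Cost breakdown:
  Wood: 22 * 48 = 1056
  Herb: 24 * 10 = 240
  Bone: 8 * 59 = 472
  Iron Ore: 19 * 54 = 1026
Total = 1056 + 240 + 472 + 1026 = 2794

2794 gold


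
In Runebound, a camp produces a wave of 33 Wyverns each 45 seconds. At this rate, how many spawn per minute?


Spawns per minute = count * (60 / interval)
= 33 * (60 / 45)
= 33 * 1.3333
= 44.0

44.0 per minute


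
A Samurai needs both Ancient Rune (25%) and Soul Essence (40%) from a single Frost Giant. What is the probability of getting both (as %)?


For independent events, P(both) = P(A) * P(B)
= 25% * 40%
= 1000 / 100 %
= 10.0%

10.0%


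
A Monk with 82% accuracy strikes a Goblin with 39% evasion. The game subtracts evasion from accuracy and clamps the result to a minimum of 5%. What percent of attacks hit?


accuracy - evasion = 82 - 39 = 43
Apply floor: max(43, 5) = 43
Hit chance = 43%

43%


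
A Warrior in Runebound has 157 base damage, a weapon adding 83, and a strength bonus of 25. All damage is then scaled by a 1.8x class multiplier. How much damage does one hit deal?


Sum base + weapon + str = 157 + 83 + 25 = 265
Multiply by 1.8:
265 * 1.8 = 477.0

477.0 damage


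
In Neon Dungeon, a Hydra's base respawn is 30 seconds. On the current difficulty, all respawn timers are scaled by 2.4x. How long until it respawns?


Respawn time = base * multiplier
= 30 * 2.4
= 72.0 seconds

72.0 seconds


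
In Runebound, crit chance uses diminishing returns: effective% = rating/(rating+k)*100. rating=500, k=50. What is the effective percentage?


effective% = rating / (rating + k) * 100
= 500 / (500 + 50) * 100
= 500 / 550 * 100
= 0.909091 * 100
= 90.91%

90.91%


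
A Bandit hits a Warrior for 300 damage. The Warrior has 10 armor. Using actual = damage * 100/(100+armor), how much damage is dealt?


actual = 300 * 100 / (100 + 10)
= 300 * 100 / 110
= 30000 / 110
= 272.73

272.73 damage


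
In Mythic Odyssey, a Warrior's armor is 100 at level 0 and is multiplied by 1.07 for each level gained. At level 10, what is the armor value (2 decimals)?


value = base * growth^level
= 100 * 1.07^10
= 100 * 1.967151
= 196.72

196.72 armor


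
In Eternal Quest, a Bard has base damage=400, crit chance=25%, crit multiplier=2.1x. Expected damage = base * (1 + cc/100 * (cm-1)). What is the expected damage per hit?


E[dmg] = base * (1 + crit_chance * (crit_mult - 1))
cc as decimal = 25/100 = 0.25
cm - 1 = 2.1 - 1 = 1.1
Bonus factor = 0.25 * 1.1 = 0.275
Total multiplier = 1 + 0.275 = 1.275
Expected damage = 400 * 1.275 = 510.00

510.00 damage


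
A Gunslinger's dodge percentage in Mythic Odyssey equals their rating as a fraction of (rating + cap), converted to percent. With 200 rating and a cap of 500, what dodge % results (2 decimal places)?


dodge% = 200 / (200 + 500) * 100
= 200 / 700 * 100
= 0.285714 * 100
= 28.57%

28.57%


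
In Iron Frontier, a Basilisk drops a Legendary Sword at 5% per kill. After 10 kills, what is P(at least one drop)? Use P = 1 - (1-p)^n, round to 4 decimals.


P(at least one) = 1 - P(none) = 1 - (1-p)^n
p = 5/100 = 0.05
1 - p = 0.95
(1 - p)^10 = 0.95^10 = 0.598737
P(at least one) = 1 - 0.598737 = 0.4013

0.4013


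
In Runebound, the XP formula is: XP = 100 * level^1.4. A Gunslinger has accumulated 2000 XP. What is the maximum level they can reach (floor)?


XP = 100 * level^1.4, so level = (XP / 100)^(1/1.4)
= (2000 / 100)^(1/1.4)
= 20.0^0.7143
= 8.4978
Floor: level = 8

level 8


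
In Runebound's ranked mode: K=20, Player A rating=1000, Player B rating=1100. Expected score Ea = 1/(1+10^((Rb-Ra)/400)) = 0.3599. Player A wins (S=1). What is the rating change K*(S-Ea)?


Elo update: delta = K * (S - Ea), where S = 1 (wins)
S - Ea = 1 - 0.3599 = 0.6401
Rating change = 20 * 0.6401
= 12.80

12.80 rating points


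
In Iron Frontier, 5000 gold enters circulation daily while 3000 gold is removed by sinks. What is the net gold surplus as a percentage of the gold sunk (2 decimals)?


Net gold = 5000 - 3000 = 2000
Inflation rate = net / sunk * 100 = 2000 / 3000 * 100
= 0.666667 * 100
= 66.67%

66.67%


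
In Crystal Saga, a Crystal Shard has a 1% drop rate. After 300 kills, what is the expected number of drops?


Expected drops = kills * (drop_rate / 100)
= 300 * (1 / 100)
= 300 * 0.01
= 3.0

3.0 drops


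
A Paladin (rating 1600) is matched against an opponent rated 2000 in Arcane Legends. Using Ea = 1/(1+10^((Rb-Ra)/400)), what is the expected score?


Elo expected score: Ea = 1/(1 + 10^((Rb-Ra)/400))
Rb - Ra = 2000 - 1600 = 400
(Rb-Ra)/400 = 400/400 = 1.0
10^1.0 = 10.0
Ea = 1/(1 + 10.0) = 1/11.0 = 0.0909

0.0909


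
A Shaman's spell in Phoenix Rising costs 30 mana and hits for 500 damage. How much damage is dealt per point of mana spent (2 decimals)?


Efficiency = damage / mana
= 500 / 30
= 16.67

16.67 dmg/mana


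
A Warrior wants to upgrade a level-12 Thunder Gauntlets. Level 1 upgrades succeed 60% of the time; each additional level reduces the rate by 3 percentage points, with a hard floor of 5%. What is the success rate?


raw_rate = 60 - 3 * (12 - 1)
= 60 - 3 * 11
= 60 - 33
= 27
Apply floor: max(27, 5) = 27%

27%


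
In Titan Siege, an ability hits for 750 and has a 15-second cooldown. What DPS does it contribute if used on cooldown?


DPS = damage / cooldown
= 750 / 15
= 50.00

50.00 DPS


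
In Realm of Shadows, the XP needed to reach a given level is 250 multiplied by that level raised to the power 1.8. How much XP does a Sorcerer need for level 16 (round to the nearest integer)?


XP = 250 * level^1.8
Substitute level = 16:
XP = 250 * 16^1.8
= 250 * 147.0334
= 36758

36758 XP


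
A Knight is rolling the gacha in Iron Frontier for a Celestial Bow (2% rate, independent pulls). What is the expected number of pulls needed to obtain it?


Expected pulls for a geometric distribution = 1/p = 100 / rate%
= 100 / 2
= 50.0

50.0 pulls


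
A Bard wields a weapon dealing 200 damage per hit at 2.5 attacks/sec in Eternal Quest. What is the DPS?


DPS = damage * attack_speed
= 200 * 2.5
= 500.0

500.0 DPS


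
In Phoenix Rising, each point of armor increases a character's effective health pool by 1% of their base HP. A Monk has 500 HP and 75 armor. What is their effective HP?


EHP = 500 * (1 + 75/100)
= 500 * (1 + 0.75)
= 500 * 1.75
= 875.0

875.0 EHP


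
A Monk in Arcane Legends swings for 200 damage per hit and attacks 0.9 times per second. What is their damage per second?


DPS = damage * attack_speed
= 200 * 0.9
= 180.0

180.0 DPS


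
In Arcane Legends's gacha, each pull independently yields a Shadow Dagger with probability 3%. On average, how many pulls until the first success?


Expected pulls for a geometric distribution = 1/p = 100 / rate%
= 100 / 3
= 33.33

33.33 pulls


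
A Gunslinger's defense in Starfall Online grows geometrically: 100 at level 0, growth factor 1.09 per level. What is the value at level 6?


value = base * growth^level
= 100 * 1.09^6
= 100 * 1.6771
= 167.71

167.71 defense


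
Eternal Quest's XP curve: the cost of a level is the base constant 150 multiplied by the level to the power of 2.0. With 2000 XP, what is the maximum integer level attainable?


XP = 150 * level^2.0, so level = (XP / 150)^(1/2.0)
= (2000 / 150)^(1/2.0)
= 13.3333^0.5
= 3.6515
Floor: level = 3

level 3


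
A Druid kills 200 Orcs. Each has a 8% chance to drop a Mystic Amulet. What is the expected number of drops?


Expected drops = kills * (drop_rate / 100)
= 200 * (8 / 100)
= 200 * 0.08
= 16.0

16.0 drops


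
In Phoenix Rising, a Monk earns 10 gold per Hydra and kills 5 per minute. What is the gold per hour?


Gold per minute = 10 * 5 = 50
Gold per hour = 50 * 60 = 3000

3000 gold/hour


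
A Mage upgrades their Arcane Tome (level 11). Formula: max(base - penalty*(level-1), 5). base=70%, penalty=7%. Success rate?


raw_rate = 70 - 7 * (11 - 1)
= 70 - 7 * 10
= 70 - 70
= 0
Apply floor: max(0, 5) = 5%

5%


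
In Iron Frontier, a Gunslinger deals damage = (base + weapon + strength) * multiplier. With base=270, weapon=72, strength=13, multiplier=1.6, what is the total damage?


Sum base + weapon + str = 270 + 72 + 13 = 355
Multiply by 1.6:
355 * 1.6 = 568.0

568.0 damage


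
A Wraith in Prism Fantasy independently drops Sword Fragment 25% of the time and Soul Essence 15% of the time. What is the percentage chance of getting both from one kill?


For independent events, P(both) = P(A) * P(B)
= 25% * 15%
= 375 / 100 %
= 3.75%

3.75%


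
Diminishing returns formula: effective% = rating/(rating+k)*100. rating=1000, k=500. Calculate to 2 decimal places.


effective% = rating / (rating + k) * 100
= 1000 / (1000 + 500) * 100
= 1000 / 1500 * 100
= 0.666667 * 100
= 66.67%

66.67%


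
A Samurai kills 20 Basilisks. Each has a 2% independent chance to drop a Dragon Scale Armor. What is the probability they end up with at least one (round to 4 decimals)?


P(at least one) = 1 - P(none) = 1 - (1-p)^n
p = 2/100 = 0.02
1 - p = 0.98
(1 - p)^20 = 0.98^20 = 0.667608
P(at least one) = 1 - 0.667608 = 0.3324

0.3324


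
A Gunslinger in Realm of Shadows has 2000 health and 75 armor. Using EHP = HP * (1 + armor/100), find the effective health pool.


EHP = 2000 * (1 + 75/100)
= 2000 * (1 + 0.75)
= 2000 * 1.75
= 3500.0

3500.0 EHP


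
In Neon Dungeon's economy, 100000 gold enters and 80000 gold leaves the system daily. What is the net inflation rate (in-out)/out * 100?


Net gold = 100000 - 80000 = 20000
Inflation rate = net / sunk * 100 = 20000 / 80000 * 100
= 0.25 * 100
= 25.00%

25.00%


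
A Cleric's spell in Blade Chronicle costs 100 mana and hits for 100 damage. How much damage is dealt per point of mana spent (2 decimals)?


Efficiency = damage / mana
= 100 / 100
= 1.00

1.00 dmg/mana


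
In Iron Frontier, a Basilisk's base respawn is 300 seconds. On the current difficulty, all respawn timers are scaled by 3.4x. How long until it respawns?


Respawn time = base * multiplier
= 300 * 3.4
= 1020.0 seconds

1020.0 seconds


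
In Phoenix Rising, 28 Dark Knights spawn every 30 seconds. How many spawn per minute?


Spawns per minute = count * (60 / interval)
= 28 * (60 / 30)
= 28 * 2.0
= 56.0

56.0 per minute


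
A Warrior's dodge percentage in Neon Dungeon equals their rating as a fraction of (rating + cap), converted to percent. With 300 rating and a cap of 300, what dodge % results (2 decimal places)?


dodge% = 300 / (300 + 300) * 100
= 300 / 600 * 100
= 0.5 * 100
= 50.00%

50.00%


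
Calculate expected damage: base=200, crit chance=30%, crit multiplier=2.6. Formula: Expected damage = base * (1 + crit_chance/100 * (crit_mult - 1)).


E[dmg] = base * (1 + crit_chance * (crit_mult - 1))
cc as decimal = 30/100 = 0.3
cm - 1 = 2.6 - 1 = 1.6
Bonus factor = 0.3 * 1.6 = 0.48
Total multiplier = 1 + 0.48 = 1.48
Expected damage = 200 * 1.48 = 296.00

296.00 damage


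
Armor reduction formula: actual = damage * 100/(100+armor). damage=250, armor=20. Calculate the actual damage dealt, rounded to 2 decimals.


actual = 250 * 100 / (100 + 20)
= 250 * 100 / 120
= 25000 / 120
= 208.33

208.33 damage


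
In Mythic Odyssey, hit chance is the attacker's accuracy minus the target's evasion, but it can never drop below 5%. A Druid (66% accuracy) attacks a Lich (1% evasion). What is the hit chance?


accuracy - evasion = 66 - 1 = 65
Apply floor: max(65, 5) = 65
Hit chance = 65%

65%


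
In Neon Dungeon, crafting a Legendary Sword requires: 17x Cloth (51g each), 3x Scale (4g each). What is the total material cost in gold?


Cost breakdown:
  Cloth: 17 * 51 = 867
  Scale: 3 * 4 = 12
Total = 867 + 12 = 879

879 gold


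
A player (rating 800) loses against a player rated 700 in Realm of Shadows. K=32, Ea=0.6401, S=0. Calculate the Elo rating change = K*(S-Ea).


Elo update: delta = K * (S - Ea), where S = 0 (loses)
S - Ea = 0 - 0.6401 = -0.6401
Rating change = 32 * -0.6401
= -20.48

-20.48 rating points


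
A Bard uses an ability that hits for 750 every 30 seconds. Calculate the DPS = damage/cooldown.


DPS = damage / cooldown
= 750 / 30
= 25.00

25.00 DPS


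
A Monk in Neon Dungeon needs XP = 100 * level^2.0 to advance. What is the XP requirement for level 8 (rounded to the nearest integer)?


XP = 100 * level^2.0
Substitute level = 8:
XP = 100 * 8^2.0
= 100 * 64.0
= 6400

6400 XP


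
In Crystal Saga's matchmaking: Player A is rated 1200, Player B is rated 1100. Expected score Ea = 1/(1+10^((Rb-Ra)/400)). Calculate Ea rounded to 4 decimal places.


Elo expected score: Ea = 1/(1 + 10^((Rb-Ra)/400))
Rb - Ra = 1100 - 1200 = -100
(Rb-Ra)/400 = -100/400 = -0.25
10^-0.25 = 0.562341
Ea = 1/(1 + 0.562341) = 1/1.562341 = 0.6401

0.6401


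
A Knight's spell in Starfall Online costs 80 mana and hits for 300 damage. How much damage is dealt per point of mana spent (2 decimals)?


Efficiency = damage / mana
= 300 / 80
= 3.75

3.75 dmg/mana


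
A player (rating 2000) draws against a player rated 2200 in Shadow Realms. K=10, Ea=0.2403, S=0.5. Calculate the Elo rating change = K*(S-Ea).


Elo update: delta = K * (S - Ea), where S = 0.5 (draws)
S - Ea = 0.5 - 0.2403 = 0.2597
Rating change = 10 * 0.2597
= 2.60

2.60 rating points


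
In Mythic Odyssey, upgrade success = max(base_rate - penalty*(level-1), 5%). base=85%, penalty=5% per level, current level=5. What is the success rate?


raw_rate = 85 - 5 * (5 - 1)
= 85 - 5 * 4
= 85 - 20
= 65
Apply floor: max(65, 5) = 65%

65%


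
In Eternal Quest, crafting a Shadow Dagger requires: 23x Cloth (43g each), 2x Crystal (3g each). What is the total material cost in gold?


Cost breakdown:
  Cloth: 23 * 43 = 989
  Crystal: 2 * 3 = 6
Total = 989 + 6 = 995

995 gold


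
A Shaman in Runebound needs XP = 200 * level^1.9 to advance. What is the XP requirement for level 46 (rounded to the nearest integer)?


XP = 200 * level^1.9
Substitute level = 46:
XP = 200 * 46^1.9
= 200 * 1442.9121
= 288582

288582 XP


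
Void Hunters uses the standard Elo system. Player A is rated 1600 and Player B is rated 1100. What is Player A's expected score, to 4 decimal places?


Elo expected score: Ea = 1/(1 + 10^((Rb-Ra)/400))
Rb - Ra = 1100 - 1600 = -500
(Rb-Ra)/400 = -500/400 = -1.25
10^-1.25 = 0.056234
Ea = 1/(1 + 0.056234) = 1/1.056234 = 0.9468

0.9468


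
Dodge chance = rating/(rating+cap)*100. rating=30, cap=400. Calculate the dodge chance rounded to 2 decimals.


dodge% = 30 / (30 + 400) * 100
= 30 / 430 * 100
= 0.069767 * 100
= 6.98%

6.98%


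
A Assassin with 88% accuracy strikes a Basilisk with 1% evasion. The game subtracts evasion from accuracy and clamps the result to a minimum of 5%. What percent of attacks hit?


accuracy - evasion = 88 - 1 = 87
Apply floor: max(87, 5) = 87
Hit chance = 87%

87%


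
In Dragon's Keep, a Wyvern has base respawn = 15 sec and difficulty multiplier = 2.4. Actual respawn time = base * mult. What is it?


Respawn time = base * multiplier
= 15 * 2.4
= 36.0 seconds

36.0 seconds


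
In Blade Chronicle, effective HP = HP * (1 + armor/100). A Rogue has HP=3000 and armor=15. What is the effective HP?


EHP = 3000 * (1 + 15/100)
= 3000 * (1 + 0.15)
= 3000 * 1.15
= 3450.0

3450.0 EHP


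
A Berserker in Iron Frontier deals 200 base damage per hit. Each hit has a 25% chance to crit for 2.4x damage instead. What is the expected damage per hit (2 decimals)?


E[dmg] = base * (1 + crit_chance * (crit_mult - 1))
cc as decimal = 25/100 = 0.25
cm - 1 = 2.4 - 1 = 1.4
Bonus factor = 0.25 * 1.4 = 0.35
Total multiplier = 1 + 0.35 = 1.35
Expected damage = 200 * 1.35 = 270.00

270.00 damage


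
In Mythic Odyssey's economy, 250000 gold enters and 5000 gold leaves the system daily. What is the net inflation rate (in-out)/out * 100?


Net gold = 250000 - 5000 = 245000
Inflation rate = net / sunk * 100 = 245000 / 5000 * 100
= 49.0 * 100
= 4900.00%

4900.00%


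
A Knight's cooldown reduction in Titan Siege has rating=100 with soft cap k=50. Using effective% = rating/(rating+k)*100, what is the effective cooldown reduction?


effective% = rating / (rating + k) * 100
= 100 / (100 + 50) * 100
= 100 / 150 * 100
= 0.666667 * 100
= 66.67%

66.67%


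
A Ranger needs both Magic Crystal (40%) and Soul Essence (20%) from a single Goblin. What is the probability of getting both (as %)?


For independent events, P(both) = P(A) * P(B)
= 40% * 20%
= 800 / 100 %
= 8.0%

8.0%


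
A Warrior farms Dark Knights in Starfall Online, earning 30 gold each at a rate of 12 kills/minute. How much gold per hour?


Gold per minute = 30 * 12 = 360
Gold per hour = 360 * 60 = 21600

21600 gold/hour


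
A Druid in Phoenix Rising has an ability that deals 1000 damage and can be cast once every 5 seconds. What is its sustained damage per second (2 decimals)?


DPS = damage / cooldown
= 1000 / 5
= 200.00

200.00 DPS


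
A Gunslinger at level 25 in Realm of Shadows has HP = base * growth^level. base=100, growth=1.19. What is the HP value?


value = base * growth^level
= 100 * 1.19^25
= 100 * 77.388073
= 7738.81

7738.81 HP


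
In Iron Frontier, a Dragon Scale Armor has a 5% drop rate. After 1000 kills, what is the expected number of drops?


Expected drops = kills * (drop_rate / 100)
= 1000 * (5 / 100)
= 1000 * 0.05
= 50.0

50.0 drops


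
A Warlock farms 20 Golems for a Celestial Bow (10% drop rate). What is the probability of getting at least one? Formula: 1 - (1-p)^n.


P(at least one) = 1 - P(none) = 1 - (1-p)^n
p = 10/100 = 0.1
1 - p = 0.9
(1 - p)^20 = 0.9^20 = 0.121577
P(at least one) = 1 - 0.121577 = 0.8784

0.8784


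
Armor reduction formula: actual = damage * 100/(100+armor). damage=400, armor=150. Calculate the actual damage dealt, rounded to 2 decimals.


actual = 400 * 100 / (100 + 150)
= 400 * 100 / 250
= 40000 / 250
= 160.00

160.00 damage


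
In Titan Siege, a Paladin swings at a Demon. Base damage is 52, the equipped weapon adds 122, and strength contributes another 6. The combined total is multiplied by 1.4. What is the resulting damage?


Sum base + weapon + str = 52 + 122 + 6 = 180
Multiply by 1.4:
180 * 1.4 = 252.0

252.0 damage


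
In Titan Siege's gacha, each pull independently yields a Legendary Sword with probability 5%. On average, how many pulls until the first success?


Expected pulls for a geometric distribution = 1/p = 100 / rate%
= 100 / 5
= 20.0

20.0 pulls


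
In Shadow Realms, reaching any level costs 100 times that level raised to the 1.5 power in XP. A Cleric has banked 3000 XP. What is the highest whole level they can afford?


XP = 100 * level^1.5, so level = (XP / 100)^(1/1.5)
= (3000 / 100)^(1/1.5)
= 30.0^0.6667
= 9.6549
Floor: level = 9

level 9


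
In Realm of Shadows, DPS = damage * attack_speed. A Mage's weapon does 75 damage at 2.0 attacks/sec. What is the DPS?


DPS = damage * attack_speed
= 75 * 2.0
= 150.0

150.0 DPS


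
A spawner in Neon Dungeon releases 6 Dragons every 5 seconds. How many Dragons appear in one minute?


Spawns per minute = count * (60 / interval)
= 6 * (60 / 5)
= 6 * 12.0
= 72.0

72.0 per minute


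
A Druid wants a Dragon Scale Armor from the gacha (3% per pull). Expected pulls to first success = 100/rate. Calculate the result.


Expected pulls for a geometric distribution = 1/p = 100 / rate%
= 100 / 3
= 33.33

33.33 pulls


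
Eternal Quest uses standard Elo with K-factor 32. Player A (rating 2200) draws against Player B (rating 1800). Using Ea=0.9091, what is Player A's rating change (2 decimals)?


Elo update: delta = K * (S - Ea), where S = 0.5 (draws)
S - Ea = 0.5 - 0.9091 = -0.4091
Rating change = 32 * -0.4091
= -13.09

-13.09 rating points


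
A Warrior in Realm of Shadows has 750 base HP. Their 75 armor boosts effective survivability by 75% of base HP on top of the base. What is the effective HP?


EHP = 750 * (1 + 75/100)
= 750 * (1 + 0.75)
= 750 * 1.75
= 1312.5

1312.5 EHP


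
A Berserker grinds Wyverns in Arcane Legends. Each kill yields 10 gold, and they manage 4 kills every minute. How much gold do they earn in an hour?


Gold per minute = 10 * 4 = 40
Gold per hour = 40 * 60 = 2400

2400 gold/hour


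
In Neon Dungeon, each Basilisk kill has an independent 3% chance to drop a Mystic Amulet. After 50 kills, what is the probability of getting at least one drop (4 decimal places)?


P(at least one) = 1 - P(none) = 1 - (1-p)^n
p = 3/100 = 0.03
1 - p = 0.97
(1 - p)^50 = 0.97^50 = 0.218065
P(at least one) = 1 - 0.218065 = 0.7819

0.7819
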